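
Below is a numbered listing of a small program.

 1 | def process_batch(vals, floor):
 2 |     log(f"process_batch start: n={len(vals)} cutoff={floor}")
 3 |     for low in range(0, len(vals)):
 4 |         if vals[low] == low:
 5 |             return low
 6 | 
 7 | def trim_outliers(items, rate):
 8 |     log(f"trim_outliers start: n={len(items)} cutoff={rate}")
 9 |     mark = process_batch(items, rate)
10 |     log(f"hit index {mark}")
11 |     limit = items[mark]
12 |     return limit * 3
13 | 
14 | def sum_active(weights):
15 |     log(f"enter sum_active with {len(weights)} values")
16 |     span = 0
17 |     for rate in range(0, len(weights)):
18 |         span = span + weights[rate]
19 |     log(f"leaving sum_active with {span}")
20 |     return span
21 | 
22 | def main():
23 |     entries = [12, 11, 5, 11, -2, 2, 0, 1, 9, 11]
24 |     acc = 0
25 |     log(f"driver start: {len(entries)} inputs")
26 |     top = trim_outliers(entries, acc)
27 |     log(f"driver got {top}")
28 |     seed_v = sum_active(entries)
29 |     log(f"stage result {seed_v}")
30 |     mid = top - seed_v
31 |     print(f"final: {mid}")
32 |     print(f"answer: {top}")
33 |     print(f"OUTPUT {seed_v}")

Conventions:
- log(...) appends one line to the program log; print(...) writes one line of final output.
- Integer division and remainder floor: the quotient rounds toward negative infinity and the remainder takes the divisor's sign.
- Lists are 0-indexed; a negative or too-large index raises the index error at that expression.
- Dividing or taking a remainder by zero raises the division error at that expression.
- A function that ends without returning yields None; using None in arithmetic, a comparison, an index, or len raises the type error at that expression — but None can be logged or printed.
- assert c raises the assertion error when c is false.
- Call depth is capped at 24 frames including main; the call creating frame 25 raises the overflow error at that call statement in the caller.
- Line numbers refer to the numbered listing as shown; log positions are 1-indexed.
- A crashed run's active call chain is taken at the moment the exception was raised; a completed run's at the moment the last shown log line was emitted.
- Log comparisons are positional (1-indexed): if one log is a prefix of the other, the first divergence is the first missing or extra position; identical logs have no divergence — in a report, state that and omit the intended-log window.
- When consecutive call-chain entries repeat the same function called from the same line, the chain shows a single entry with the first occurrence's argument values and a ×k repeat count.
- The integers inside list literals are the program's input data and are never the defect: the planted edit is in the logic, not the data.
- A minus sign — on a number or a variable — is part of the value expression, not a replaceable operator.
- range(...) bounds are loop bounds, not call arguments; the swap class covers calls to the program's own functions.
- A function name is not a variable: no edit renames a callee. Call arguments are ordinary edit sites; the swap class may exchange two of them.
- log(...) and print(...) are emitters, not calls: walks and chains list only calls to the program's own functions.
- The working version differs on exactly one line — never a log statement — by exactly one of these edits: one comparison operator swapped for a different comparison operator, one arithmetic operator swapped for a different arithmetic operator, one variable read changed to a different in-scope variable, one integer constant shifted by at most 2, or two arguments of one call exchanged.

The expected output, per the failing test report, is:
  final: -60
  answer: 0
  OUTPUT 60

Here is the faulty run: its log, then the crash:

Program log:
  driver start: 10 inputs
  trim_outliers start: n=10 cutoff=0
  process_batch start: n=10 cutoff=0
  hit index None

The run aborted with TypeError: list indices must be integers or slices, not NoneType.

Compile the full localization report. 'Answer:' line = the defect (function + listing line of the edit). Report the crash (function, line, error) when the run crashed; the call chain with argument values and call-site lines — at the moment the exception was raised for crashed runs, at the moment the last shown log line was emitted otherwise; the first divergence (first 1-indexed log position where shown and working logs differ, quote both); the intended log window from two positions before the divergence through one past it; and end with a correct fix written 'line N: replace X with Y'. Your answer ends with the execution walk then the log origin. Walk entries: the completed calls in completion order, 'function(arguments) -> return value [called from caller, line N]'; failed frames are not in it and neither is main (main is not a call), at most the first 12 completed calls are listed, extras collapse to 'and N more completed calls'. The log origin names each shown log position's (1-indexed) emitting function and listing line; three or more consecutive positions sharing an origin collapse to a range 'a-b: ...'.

Answer: the defect is in process_batch at line 4.
Core observation: At log position 4 the runs split — shown 'hit index None', but the working version logs 'hit index 6'.
Crash: trim_outliers, line 11, TypeError.
Call chain: main -> trim_outliers([12, 11, 5, 11, -2, 2, 0, 1, 9, 11], 0) (called at line 26).
First divergence: position 4 — the shown line 'hit index None' should read 'hit index 6'.
Intended log window:
  2: trim_outliers start: n=10 cutoff=0
  3: process_batch start: n=10 cutoff=0
  4: hit index 6
  5: driver got 0
Execution walk:
  process_batch([12, 11, 5, 11, -2, 2, 0, 1, 9, 11], 0) -> None  [called from trim_outliers, line 9]
Log origins:
  1: from main, line 25
  2: from trim_outliers, line 8
  3: from process_batch, line 2
  4: from trim_outliers, line 10
A correct fix: line 4: replace `vals[low] == low` with `vals[low] == floor`.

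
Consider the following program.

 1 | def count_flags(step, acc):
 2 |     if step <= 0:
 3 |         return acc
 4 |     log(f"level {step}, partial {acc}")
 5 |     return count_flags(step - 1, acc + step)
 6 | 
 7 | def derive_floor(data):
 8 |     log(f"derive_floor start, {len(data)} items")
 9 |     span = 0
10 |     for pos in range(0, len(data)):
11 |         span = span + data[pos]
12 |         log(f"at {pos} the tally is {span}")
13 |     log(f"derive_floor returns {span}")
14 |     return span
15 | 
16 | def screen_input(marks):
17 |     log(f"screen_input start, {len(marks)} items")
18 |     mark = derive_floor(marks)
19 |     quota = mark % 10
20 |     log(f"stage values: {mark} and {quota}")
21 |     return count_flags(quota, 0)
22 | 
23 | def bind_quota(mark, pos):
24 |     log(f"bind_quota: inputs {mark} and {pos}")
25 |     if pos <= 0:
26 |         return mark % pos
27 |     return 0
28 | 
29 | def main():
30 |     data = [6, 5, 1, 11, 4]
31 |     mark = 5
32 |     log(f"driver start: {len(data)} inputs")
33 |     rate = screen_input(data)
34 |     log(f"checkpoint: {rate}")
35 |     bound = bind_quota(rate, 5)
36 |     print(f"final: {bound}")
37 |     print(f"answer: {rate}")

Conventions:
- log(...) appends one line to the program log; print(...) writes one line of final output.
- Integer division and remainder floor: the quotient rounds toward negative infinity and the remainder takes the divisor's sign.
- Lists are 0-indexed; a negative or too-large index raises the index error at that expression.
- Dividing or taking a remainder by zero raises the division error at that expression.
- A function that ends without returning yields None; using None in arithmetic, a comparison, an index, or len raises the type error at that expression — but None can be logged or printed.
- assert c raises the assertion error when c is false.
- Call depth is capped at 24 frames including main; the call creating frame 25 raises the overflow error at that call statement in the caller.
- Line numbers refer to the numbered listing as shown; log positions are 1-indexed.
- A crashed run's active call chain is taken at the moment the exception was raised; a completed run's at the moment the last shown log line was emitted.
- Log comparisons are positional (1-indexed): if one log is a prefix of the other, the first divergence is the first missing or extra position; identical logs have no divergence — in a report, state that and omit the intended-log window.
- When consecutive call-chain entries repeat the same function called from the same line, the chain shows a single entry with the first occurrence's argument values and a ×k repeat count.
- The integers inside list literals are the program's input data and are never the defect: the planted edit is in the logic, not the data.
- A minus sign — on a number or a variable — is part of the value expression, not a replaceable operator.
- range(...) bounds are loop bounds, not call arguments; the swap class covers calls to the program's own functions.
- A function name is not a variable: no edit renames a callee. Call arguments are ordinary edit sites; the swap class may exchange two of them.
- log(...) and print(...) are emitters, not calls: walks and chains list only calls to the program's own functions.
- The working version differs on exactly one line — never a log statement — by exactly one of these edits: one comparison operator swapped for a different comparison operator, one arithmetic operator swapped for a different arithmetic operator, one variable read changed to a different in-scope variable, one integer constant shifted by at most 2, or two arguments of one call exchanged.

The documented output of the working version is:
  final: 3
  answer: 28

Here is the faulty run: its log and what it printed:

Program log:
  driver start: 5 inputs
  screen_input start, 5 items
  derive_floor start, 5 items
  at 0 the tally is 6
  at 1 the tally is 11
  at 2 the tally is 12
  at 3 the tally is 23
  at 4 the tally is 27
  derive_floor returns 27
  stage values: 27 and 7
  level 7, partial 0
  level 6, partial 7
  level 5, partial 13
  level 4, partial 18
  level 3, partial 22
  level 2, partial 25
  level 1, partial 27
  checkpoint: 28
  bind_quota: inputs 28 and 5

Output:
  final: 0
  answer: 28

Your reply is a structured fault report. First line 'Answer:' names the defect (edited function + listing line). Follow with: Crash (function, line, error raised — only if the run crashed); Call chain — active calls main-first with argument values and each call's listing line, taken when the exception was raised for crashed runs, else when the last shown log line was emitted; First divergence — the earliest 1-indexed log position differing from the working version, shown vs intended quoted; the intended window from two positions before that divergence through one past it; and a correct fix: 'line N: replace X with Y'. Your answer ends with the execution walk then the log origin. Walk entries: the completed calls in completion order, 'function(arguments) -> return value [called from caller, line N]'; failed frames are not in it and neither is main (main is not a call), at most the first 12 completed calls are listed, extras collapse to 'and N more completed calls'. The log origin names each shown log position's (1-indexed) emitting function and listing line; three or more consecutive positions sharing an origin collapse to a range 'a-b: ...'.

Answer: the defect is in bind_quota at line 25.
Key fact: Log streams are identical — the defect surfaces only in the printed output.
Call chain: main -> bind_quota(28, 5) (called at line 35).
First divergence: none — the logs agree in full.
Execution walk:
  derive_floor([6, 5, 1, 11, 4]) -> 27  [called from screen_input, line 18]
  count_flags(0, 28) -> 28  [called from count_flags, line 5]
  count_flags(1, 27) -> 28  [called from count_flags, line 5]
  count_flags(2, 25) -> 28  [called from count_flags, line 5]
  count_flags(3, 22) -> 28  [called from count_flags, line 5]
  count_flags(4, 18) -> 28  [called from count_flags, line 5]
  count_flags(5, 13) -> 28  [called from count_flags, line 5]
  count_flags(6, 7) -> 28  [called from count_flags, line 5]
  count_flags(7, 0) -> 28  [called from screen_input, line 21]
  screen_input([6, 5, 1, 11, 4]) -> 28  [called from main, line 33]
  bind_quota(28, 5) -> 0  [called from main, line 35]
Log origin:
  1 — main, line 32
  2 — screen_input, line 17
  3 — derive_floor, line 8
  4-8 — derive_floor, line 12
  9 — derive_floor, line 13
  10 — screen_input, line 20
  11-17 — count_flags, line 4
  18 — main, line 34
  19 — bind_quota, line 24
A correct fix: line 25: replace `<=` with `!=`.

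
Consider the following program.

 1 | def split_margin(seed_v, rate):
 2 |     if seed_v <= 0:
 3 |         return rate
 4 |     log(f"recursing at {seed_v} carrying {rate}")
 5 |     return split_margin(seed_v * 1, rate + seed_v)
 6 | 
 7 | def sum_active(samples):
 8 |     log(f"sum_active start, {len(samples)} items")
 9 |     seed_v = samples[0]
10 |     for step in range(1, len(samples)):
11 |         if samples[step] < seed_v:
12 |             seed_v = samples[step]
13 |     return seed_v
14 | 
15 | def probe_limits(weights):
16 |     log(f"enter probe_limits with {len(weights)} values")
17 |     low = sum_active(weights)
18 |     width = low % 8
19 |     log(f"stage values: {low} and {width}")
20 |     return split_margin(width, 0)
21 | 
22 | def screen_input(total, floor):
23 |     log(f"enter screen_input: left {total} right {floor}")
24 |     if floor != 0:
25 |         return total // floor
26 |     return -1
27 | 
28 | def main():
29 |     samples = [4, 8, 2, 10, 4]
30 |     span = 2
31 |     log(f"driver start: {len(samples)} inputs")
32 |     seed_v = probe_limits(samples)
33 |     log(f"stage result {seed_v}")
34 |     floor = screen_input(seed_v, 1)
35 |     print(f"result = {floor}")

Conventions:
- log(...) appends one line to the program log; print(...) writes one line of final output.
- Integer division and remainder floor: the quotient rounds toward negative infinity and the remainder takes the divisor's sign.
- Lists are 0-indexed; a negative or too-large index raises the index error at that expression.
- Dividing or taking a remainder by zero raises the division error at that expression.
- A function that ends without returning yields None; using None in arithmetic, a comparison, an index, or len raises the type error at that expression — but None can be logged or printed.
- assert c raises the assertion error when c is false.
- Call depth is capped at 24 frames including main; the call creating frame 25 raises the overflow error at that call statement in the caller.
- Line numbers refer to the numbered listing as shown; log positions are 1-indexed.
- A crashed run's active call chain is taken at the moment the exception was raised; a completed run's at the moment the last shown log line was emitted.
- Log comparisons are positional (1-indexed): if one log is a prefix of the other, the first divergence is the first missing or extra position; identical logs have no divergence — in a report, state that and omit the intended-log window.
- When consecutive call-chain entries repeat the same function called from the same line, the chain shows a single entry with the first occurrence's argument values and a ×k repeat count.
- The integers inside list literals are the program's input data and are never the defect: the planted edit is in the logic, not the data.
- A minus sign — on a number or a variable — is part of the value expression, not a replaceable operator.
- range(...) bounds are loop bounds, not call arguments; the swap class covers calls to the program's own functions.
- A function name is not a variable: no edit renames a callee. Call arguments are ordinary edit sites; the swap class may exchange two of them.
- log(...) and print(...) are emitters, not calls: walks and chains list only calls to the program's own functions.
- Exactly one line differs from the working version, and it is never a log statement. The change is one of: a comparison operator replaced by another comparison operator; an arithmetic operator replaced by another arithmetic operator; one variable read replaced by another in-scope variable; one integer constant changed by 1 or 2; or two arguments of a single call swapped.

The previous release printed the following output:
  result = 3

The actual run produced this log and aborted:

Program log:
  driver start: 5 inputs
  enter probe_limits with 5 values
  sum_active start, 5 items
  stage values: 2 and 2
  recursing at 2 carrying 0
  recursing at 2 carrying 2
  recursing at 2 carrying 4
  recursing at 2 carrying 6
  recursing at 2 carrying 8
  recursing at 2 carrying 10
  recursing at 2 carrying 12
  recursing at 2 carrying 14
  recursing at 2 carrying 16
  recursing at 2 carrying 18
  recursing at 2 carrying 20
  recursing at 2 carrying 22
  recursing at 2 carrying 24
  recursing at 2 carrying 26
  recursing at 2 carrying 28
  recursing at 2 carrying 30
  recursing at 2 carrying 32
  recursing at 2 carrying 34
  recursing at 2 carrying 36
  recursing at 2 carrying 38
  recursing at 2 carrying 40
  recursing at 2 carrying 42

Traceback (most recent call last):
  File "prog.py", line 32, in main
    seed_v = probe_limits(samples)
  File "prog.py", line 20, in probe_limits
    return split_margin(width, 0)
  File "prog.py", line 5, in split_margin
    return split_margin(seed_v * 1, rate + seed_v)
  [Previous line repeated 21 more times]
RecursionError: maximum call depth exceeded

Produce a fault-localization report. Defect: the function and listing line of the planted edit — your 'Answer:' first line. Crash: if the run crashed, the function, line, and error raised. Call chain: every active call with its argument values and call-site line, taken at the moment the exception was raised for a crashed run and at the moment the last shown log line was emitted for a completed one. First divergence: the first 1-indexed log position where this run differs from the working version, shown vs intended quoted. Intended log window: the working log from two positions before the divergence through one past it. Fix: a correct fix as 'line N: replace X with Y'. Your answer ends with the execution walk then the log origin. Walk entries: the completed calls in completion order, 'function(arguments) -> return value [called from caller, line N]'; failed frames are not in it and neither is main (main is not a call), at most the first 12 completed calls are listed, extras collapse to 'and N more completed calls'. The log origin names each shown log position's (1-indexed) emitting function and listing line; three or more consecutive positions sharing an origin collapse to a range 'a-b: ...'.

Answer: the defect is in split_margin at line 5.
Key observation: The log first diverges at position 6: the faulty run prints 'recursing at 2 carrying 2' where the working version prints 'recursing at 1 carrying 2'.
Crash: split_margin, line 5, RecursionError.
Call chain: main -> probe_limits([4, 8, 2, 10, 4]) (called at line 32) -> split_margin(2, 0) (called at line 20) -> split_margin(2, 2) (called at line 5) ×21.
First divergence: position 6 — shown 'recursing at 2 carrying 2', intended 'recursing at 1 carrying 2'.
Intended log window:
  4: stage values: 2 and 2
  5: recursing at 2 carrying 0
  6: recursing at 1 carrying 2
  7: stage result 3
Execution walk:
  sum_active([4, 8, 2, 10, 4]) -> 2  [called from probe_limits, line 17]
Log origin:
  1: logged in main at line 31
  2: logged in probe_limits at line 16
  3: logged in sum_active at line 8
  4: logged in probe_limits at line 19
  5-26: logged in split_margin at line 4
A correct fix: line 5: replace `*` with `-`.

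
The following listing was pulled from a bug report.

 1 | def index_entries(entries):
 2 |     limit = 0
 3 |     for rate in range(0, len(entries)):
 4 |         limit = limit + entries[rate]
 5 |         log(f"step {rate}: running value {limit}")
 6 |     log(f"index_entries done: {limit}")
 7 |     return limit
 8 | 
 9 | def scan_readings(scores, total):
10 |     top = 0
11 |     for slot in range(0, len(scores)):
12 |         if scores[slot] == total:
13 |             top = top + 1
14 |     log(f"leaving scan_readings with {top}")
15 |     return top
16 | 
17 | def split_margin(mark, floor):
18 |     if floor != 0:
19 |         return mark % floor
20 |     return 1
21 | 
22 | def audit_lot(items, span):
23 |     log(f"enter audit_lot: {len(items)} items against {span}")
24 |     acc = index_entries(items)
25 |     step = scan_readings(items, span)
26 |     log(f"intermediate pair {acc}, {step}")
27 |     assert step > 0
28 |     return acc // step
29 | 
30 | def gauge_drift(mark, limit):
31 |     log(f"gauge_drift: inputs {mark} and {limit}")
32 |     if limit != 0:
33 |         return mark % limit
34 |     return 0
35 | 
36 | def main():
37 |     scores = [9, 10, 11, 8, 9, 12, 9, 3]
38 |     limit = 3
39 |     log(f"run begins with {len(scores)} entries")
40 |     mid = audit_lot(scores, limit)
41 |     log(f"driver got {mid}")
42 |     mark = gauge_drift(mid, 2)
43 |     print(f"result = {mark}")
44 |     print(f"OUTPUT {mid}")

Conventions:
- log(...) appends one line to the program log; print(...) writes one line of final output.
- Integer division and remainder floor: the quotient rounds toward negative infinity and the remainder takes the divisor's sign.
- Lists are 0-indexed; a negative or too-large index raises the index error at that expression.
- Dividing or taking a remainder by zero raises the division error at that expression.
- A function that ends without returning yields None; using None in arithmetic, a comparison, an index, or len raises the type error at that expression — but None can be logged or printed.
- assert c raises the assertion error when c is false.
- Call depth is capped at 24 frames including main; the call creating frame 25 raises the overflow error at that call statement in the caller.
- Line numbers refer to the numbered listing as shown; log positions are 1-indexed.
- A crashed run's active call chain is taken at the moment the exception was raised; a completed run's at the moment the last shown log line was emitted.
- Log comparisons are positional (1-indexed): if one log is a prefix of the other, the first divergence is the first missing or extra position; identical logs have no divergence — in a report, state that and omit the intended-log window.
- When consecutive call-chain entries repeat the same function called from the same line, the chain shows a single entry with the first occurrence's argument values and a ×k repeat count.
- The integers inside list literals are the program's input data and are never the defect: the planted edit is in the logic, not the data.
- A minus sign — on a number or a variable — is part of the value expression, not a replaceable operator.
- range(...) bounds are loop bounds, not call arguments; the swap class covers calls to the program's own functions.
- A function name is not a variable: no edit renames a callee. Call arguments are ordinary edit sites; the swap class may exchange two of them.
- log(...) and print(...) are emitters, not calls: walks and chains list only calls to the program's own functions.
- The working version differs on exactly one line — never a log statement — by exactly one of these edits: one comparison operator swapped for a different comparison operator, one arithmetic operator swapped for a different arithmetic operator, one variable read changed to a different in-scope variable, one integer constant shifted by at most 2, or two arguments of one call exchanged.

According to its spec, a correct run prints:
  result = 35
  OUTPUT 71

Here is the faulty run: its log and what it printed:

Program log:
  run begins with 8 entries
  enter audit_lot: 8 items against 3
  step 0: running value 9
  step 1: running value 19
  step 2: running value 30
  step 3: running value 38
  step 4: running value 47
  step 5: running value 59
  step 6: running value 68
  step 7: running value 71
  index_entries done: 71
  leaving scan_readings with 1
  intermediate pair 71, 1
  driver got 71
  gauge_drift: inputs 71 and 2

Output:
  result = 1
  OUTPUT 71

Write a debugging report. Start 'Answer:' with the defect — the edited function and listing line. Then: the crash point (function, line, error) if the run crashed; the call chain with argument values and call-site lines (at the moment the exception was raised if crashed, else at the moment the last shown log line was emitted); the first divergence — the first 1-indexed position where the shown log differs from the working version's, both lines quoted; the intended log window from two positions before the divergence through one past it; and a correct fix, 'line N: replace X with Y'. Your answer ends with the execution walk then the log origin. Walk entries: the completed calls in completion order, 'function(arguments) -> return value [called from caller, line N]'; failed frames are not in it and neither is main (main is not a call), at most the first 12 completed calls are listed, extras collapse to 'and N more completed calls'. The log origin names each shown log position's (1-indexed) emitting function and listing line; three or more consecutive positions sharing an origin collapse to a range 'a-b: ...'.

Answer: the defect is in gauge_drift at line 33.
The tell: Nothing in the log betrays the bug — only the output does.
Call chain: main -> gauge_drift(71, 2) (called at line 42).
First divergence: there is none — every log position agrees.
Execution walk:
  index_entries([9, 10, 11, 8, 9, 12, 9, 3]) -> 71  [called from audit_lot, line 24]
  scan_readings([9, 10, 11, 8, 9, 12, 9, 3], 3) -> 1  [called from audit_lot, line 25]
  audit_lot([9, 10, 11, 8, 9, 12, 9, 3], 3) -> 71  [called from main, line 40]
  gauge_drift(71, 2) -> 1  [called from main, line 42]
Origin of each log line:
  1: from main, line 39
  2: from audit_lot, line 23
  3-10: from index_entries, line 5
  11: from index_entries, line 6
  12: from scan_readings, line 14
  13: from audit_lot, line 26
  14: from main, line 41
  15: from gauge_drift, line 31
A correct fix: line 33: replace `%` with `//`.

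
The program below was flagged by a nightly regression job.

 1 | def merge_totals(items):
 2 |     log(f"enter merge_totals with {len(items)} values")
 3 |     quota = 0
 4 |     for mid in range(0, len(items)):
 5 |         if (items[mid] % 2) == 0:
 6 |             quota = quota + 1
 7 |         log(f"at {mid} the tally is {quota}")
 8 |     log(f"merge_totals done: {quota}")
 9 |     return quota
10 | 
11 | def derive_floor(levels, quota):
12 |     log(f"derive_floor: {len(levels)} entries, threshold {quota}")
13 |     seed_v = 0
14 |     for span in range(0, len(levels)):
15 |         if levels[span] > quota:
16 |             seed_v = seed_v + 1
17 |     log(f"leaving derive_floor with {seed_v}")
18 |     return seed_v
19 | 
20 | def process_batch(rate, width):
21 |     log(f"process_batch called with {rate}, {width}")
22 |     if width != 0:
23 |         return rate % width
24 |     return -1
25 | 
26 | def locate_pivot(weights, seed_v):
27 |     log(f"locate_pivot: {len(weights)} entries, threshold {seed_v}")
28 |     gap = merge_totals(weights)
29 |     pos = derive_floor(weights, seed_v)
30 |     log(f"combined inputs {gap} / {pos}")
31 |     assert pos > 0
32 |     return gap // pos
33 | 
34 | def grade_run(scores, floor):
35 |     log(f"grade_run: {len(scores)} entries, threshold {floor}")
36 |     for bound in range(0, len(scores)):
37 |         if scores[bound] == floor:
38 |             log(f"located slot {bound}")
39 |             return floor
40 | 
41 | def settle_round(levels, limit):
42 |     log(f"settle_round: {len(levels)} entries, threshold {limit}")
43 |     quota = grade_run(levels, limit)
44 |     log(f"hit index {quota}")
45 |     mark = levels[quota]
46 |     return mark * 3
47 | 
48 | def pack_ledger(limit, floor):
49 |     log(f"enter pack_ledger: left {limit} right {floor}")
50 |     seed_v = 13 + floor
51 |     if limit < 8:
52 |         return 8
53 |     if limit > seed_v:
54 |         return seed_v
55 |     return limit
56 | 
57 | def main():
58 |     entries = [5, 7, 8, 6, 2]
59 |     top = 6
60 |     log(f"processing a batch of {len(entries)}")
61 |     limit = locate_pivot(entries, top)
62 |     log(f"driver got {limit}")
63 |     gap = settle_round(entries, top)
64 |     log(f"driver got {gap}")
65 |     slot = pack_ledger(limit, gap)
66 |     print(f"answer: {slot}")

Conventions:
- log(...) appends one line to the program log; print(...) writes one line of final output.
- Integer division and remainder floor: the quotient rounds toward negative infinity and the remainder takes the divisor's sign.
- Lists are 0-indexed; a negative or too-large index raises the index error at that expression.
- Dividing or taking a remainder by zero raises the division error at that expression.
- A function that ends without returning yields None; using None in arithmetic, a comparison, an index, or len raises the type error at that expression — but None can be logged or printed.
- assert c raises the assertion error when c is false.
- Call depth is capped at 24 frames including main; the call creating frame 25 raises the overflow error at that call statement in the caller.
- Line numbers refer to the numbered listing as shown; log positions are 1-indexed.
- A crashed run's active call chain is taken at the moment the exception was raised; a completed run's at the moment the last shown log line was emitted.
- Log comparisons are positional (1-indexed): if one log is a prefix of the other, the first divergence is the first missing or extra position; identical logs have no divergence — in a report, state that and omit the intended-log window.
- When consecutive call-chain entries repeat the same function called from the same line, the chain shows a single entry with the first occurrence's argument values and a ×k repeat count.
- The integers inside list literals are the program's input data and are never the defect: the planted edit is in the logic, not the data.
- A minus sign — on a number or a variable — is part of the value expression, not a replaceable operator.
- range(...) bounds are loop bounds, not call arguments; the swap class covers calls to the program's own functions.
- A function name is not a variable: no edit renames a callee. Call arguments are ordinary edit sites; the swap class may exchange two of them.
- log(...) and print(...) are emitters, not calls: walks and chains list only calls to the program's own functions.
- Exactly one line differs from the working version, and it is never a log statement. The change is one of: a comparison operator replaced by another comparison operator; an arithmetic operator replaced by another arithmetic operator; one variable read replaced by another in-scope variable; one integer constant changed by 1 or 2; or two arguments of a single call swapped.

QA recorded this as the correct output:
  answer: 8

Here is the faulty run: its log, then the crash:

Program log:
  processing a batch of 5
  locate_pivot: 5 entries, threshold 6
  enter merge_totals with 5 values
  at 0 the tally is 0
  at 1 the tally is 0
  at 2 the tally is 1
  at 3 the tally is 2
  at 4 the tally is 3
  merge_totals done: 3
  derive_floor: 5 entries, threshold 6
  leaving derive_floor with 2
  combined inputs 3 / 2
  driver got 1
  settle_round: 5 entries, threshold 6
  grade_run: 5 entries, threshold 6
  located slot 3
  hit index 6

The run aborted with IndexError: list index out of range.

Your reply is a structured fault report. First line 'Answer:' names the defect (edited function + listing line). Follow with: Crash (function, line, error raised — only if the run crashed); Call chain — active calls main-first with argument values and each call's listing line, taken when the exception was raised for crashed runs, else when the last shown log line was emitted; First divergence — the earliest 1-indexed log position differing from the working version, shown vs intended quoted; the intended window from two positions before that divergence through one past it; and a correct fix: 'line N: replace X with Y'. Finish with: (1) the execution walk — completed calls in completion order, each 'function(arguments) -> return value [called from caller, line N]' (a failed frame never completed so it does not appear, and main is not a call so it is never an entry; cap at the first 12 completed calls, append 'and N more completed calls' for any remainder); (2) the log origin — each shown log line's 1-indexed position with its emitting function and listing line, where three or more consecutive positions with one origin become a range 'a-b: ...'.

Answer: the defect is in grade_run at line 39.
Key fact: The log first diverges at position 17: the faulty run prints 'hit index 6' where the working version prints 'hit index 3'.
Crash: settle_round, line 45, IndexError.
Call chain: main -> settle_round([5, 7, 8, 6, 2], 6) (called at line 63).
First divergence: at position 17 the run shows 'hit index 6' where the working version logs 'hit index 3'.
Intended log window:
  15: grade_run: 5 entries, threshold 6
  16: located slot 3
  17: hit index 3
  18: driver got 18
Execution walk:
  merge_totals([5, 7, 8, 6, 2]) -> 3  [called from locate_pivot, line 28]
  derive_floor([5, 7, 8, 6, 2], 6) -> 2  [called from locate_pivot, line 29]
  locate_pivot([5, 7, 8, 6, 2], 6) -> 1  [called from main, line 61]
  grade_run([5, 7, 8, 6, 2], 6) -> 6  [called from settle_round, line 43]
Origin of each log line:
  1: from main, line 60
  2: from locate_pivot, line 27
  3: from merge_totals, line 2
  4-8: from merge_totals, line 7
  9: from merge_totals, line 8
  10: from derive_floor, line 12
  11: from derive_floor, line 17
  12: from locate_pivot, line 30
  13: from main, line 62
  14: from settle_round, line 42
  15: from grade_run, line 35
  16: from grade_run, line 38
  17: from settle_round, line 44
A correct fix: line 39: replace `floor` with `bound`.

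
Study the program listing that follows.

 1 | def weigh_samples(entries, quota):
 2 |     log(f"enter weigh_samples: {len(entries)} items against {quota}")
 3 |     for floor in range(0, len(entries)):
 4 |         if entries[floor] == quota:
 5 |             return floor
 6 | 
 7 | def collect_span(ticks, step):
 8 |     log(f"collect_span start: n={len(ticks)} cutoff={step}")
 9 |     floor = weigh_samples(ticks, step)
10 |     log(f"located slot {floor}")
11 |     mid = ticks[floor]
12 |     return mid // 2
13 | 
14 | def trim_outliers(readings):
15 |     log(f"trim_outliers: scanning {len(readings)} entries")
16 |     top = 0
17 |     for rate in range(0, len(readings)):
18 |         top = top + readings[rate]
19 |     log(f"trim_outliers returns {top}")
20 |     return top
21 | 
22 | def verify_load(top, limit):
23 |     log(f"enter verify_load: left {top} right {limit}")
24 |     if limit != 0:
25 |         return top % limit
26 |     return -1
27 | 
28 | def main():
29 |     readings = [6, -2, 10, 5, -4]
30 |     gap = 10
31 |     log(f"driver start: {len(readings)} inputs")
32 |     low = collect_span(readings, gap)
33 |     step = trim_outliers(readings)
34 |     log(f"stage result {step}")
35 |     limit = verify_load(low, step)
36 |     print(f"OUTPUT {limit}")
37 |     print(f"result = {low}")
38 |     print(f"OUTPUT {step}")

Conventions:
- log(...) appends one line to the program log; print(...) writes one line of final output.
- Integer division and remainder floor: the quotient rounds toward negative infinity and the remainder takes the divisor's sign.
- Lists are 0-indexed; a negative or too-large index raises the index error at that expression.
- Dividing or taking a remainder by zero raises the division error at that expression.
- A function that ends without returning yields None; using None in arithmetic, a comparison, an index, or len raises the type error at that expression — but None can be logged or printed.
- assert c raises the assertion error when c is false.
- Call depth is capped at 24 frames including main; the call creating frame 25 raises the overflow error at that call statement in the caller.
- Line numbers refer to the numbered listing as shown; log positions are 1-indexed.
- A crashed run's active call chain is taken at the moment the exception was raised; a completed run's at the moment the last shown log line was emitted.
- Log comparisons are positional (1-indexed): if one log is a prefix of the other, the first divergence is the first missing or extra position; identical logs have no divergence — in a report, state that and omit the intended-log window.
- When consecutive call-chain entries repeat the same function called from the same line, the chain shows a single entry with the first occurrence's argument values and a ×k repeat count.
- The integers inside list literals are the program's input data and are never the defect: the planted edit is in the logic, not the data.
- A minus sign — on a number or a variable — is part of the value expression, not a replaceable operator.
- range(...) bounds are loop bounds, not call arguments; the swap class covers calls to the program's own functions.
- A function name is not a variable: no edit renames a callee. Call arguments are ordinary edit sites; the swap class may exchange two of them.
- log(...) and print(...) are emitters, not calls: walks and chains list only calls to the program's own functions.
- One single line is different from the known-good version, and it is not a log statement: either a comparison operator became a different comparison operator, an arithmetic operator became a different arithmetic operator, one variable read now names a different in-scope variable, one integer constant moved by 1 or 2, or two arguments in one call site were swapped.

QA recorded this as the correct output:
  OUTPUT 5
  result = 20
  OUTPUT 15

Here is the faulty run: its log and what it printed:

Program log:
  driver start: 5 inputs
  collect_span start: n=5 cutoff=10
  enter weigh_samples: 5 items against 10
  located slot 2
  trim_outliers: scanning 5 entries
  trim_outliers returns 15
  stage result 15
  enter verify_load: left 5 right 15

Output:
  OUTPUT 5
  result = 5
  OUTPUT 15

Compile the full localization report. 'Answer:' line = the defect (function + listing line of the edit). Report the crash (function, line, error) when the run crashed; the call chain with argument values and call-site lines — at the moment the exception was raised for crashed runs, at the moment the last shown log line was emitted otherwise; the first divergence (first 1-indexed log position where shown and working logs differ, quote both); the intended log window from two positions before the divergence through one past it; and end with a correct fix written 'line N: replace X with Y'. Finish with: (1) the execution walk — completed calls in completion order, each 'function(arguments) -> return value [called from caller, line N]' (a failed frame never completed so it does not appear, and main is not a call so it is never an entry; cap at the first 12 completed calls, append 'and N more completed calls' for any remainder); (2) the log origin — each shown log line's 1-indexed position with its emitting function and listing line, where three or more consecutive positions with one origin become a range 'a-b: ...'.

Answer: the defect is in collect_span at line 12.
Key observation: The earliest visible damage is log position 8 — 'enter verify_load: left 5 right 15' rather than the intended 'enter verify_load: left 20 right 15'.
Call chain: main -> verify_load(5, 15) (called at line 35).
First divergence: position 8 — the shown line 'enter verify_load: left 5 right 15' should read 'enter verify_load: left 20 right 15'.
Intended log window:
  6: trim_outliers returns 15
  7: stage result 15
  8: enter verify_load: left 20 right 15
Execution walk:
  weigh_samples([6, -2, 10, 5, -4], 10) -> 2  [called from collect_span, line 9]
  collect_span([6, -2, 10, 5, -4], 10) -> 5  [called from main, line 32]
  trim_outliers([6, -2, 10, 5, -4]) -> 15  [called from main, line 33]
  verify_load(5, 15) -> 5  [called from main, line 35]
Log line origins:
  1: emitted by main (line 31)
  2: emitted by collect_span (line 8)
  3: emitted by weigh_samples (line 2)
  4: emitted by collect_span (line 10)
  5: emitted by trim_outliers (line 15)
  6: emitted by trim_outliers (line 19)
  7: emitted by main (line 34)
  8: emitted by verify_load (line 23)
A correct fix: line 12: replace `//` with `*`.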